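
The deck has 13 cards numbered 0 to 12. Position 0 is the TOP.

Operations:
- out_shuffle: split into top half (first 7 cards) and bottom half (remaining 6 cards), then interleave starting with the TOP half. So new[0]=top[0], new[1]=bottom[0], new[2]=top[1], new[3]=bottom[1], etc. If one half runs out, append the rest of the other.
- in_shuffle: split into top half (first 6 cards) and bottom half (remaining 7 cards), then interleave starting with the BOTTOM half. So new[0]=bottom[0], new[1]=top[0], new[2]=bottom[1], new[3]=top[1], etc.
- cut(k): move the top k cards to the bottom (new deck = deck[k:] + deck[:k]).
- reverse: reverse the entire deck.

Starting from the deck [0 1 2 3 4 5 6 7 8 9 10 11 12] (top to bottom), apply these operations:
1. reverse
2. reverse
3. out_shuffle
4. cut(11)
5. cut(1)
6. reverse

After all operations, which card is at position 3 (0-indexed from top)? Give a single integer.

After op 1 (reverse): [12 11 10 9 8 7 6 5 4 3 2 1 0]
After op 2 (reverse): [0 1 2 3 4 5 6 7 8 9 10 11 12]
After op 3 (out_shuffle): [0 7 1 8 2 9 3 10 4 11 5 12 6]
After op 4 (cut(11)): [12 6 0 7 1 8 2 9 3 10 4 11 5]
After op 5 (cut(1)): [6 0 7 1 8 2 9 3 10 4 11 5 12]
After op 6 (reverse): [12 5 11 4 10 3 9 2 8 1 7 0 6]
Position 3: card 4.

Answer: 4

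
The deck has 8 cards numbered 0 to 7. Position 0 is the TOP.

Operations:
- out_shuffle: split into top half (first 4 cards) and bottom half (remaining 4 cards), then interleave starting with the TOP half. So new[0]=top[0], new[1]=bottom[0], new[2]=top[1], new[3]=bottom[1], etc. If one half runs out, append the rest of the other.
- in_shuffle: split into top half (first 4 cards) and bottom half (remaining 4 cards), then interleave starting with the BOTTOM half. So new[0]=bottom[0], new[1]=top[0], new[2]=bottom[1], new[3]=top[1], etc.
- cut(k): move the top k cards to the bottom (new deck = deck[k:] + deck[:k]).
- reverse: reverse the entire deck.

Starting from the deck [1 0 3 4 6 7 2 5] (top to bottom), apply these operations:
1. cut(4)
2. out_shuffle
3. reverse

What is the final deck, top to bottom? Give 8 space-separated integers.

Answer: 4 5 3 2 0 7 1 6

Derivation:
After op 1 (cut(4)): [6 7 2 5 1 0 3 4]
After op 2 (out_shuffle): [6 1 7 0 2 3 5 4]
After op 3 (reverse): [4 5 3 2 0 7 1 6]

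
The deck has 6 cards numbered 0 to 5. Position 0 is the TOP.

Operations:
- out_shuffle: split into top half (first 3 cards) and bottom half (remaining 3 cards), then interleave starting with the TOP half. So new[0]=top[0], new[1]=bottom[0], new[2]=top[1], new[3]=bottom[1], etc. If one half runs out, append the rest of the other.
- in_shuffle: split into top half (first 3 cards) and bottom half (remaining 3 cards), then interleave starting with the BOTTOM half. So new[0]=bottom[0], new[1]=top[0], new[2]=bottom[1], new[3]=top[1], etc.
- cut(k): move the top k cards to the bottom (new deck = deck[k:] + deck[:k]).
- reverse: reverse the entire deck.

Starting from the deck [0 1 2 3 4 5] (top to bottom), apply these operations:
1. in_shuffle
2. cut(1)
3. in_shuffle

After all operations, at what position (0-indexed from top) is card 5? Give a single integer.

Answer: 0

Derivation:
After op 1 (in_shuffle): [3 0 4 1 5 2]
After op 2 (cut(1)): [0 4 1 5 2 3]
After op 3 (in_shuffle): [5 0 2 4 3 1]
Card 5 is at position 0.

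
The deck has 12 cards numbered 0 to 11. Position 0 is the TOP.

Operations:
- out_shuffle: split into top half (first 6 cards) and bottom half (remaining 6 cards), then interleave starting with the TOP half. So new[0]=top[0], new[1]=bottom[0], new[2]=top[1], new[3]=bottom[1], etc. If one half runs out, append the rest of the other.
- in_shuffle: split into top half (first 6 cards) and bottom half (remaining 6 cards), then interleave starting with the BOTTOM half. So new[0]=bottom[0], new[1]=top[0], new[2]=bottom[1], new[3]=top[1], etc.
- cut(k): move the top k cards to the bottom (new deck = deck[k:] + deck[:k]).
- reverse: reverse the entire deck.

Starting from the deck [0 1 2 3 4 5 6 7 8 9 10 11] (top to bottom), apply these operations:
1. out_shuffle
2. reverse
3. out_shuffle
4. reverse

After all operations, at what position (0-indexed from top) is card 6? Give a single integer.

After op 1 (out_shuffle): [0 6 1 7 2 8 3 9 4 10 5 11]
After op 2 (reverse): [11 5 10 4 9 3 8 2 7 1 6 0]
After op 3 (out_shuffle): [11 8 5 2 10 7 4 1 9 6 3 0]
After op 4 (reverse): [0 3 6 9 1 4 7 10 2 5 8 11]
Card 6 is at position 2.

Answer: 2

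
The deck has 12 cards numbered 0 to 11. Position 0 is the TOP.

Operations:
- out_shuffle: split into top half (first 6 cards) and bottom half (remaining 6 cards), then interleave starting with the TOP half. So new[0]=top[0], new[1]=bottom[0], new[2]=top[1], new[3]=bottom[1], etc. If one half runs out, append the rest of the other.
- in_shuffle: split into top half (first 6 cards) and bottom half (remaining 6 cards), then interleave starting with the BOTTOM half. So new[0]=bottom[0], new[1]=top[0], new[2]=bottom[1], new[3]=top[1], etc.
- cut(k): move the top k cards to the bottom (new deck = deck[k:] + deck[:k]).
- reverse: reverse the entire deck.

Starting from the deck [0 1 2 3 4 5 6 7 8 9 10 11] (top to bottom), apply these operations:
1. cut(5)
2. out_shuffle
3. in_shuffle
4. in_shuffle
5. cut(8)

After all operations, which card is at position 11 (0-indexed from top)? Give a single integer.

Answer: 11

Derivation:
After op 1 (cut(5)): [5 6 7 8 9 10 11 0 1 2 3 4]
After op 2 (out_shuffle): [5 11 6 0 7 1 8 2 9 3 10 4]
After op 3 (in_shuffle): [8 5 2 11 9 6 3 0 10 7 4 1]
After op 4 (in_shuffle): [3 8 0 5 10 2 7 11 4 9 1 6]
After op 5 (cut(8)): [4 9 1 6 3 8 0 5 10 2 7 11]
Position 11: card 11.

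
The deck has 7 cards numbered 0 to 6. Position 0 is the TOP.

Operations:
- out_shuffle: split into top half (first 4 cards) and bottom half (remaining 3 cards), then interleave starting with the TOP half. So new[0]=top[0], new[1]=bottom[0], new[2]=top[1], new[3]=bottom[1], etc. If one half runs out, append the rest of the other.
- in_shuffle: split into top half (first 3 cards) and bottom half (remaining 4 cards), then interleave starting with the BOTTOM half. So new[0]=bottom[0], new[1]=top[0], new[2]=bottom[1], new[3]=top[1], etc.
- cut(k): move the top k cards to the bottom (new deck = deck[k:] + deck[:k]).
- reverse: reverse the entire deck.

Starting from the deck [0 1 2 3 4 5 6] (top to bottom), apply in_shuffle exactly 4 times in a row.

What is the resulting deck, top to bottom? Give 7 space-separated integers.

Answer: 3 0 4 1 5 2 6

Derivation:
After op 1 (in_shuffle): [3 0 4 1 5 2 6]
After op 2 (in_shuffle): [1 3 5 0 2 4 6]
After op 3 (in_shuffle): [0 1 2 3 4 5 6]
After op 4 (in_shuffle): [3 0 4 1 5 2 6]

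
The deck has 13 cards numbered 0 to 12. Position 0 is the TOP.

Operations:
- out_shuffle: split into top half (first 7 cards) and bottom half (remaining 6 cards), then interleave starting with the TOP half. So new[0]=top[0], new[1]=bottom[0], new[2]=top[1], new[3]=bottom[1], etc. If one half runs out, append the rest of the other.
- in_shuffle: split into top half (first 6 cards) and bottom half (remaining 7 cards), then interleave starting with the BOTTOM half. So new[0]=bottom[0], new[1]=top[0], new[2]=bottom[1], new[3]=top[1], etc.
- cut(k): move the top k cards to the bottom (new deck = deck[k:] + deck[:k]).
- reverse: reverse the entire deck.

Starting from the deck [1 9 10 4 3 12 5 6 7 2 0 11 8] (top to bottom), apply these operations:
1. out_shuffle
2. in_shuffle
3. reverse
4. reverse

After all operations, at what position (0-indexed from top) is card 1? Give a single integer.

After op 1 (out_shuffle): [1 6 9 7 10 2 4 0 3 11 12 8 5]
After op 2 (in_shuffle): [4 1 0 6 3 9 11 7 12 10 8 2 5]
After op 3 (reverse): [5 2 8 10 12 7 11 9 3 6 0 1 4]
After op 4 (reverse): [4 1 0 6 3 9 11 7 12 10 8 2 5]
Card 1 is at position 1.

Answer: 1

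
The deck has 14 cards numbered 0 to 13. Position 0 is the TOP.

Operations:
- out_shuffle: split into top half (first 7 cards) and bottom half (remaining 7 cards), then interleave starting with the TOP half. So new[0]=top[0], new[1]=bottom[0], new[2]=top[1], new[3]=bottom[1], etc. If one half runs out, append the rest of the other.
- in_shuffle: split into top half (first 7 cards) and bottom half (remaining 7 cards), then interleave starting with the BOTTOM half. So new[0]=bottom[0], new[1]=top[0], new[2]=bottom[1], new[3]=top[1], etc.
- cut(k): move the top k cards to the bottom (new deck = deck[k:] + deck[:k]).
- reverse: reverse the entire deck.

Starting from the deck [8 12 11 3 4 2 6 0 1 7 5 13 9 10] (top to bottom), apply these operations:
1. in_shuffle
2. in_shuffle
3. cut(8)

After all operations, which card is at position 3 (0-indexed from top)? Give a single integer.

After op 1 (in_shuffle): [0 8 1 12 7 11 5 3 13 4 9 2 10 6]
After op 2 (in_shuffle): [3 0 13 8 4 1 9 12 2 7 10 11 6 5]
After op 3 (cut(8)): [2 7 10 11 6 5 3 0 13 8 4 1 9 12]
Position 3: card 11.

Answer: 11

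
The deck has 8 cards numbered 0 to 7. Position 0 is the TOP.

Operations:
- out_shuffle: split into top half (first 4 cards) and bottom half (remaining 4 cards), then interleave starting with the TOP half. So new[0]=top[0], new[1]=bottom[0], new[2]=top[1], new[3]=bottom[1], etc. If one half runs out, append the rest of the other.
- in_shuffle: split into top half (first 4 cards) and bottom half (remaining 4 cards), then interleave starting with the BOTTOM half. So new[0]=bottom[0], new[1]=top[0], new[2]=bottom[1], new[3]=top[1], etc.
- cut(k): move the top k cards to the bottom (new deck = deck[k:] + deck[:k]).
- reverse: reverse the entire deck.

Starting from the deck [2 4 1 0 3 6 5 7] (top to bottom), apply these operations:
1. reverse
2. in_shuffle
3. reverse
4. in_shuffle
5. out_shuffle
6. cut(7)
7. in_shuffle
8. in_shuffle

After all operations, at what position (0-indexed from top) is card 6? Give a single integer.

After op 1 (reverse): [7 5 6 3 0 1 4 2]
After op 2 (in_shuffle): [0 7 1 5 4 6 2 3]
After op 3 (reverse): [3 2 6 4 5 1 7 0]
After op 4 (in_shuffle): [5 3 1 2 7 6 0 4]
After op 5 (out_shuffle): [5 7 3 6 1 0 2 4]
After op 6 (cut(7)): [4 5 7 3 6 1 0 2]
After op 7 (in_shuffle): [6 4 1 5 0 7 2 3]
After op 8 (in_shuffle): [0 6 7 4 2 1 3 5]
Card 6 is at position 1.

Answer: 1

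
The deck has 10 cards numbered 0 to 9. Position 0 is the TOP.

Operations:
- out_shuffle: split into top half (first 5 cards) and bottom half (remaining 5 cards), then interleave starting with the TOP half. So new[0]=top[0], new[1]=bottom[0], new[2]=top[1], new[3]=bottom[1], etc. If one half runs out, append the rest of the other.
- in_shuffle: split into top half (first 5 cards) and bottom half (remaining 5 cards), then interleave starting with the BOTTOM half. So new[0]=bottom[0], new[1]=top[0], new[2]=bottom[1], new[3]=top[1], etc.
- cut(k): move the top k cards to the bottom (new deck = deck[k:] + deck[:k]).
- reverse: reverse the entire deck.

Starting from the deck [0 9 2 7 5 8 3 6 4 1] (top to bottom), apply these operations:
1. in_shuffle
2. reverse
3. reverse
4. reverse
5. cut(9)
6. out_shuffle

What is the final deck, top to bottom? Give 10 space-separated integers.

After op 1 (in_shuffle): [8 0 3 9 6 2 4 7 1 5]
After op 2 (reverse): [5 1 7 4 2 6 9 3 0 8]
After op 3 (reverse): [8 0 3 9 6 2 4 7 1 5]
After op 4 (reverse): [5 1 7 4 2 6 9 3 0 8]
After op 5 (cut(9)): [8 5 1 7 4 2 6 9 3 0]
After op 6 (out_shuffle): [8 2 5 6 1 9 7 3 4 0]

Answer: 8 2 5 6 1 9 7 3 4 0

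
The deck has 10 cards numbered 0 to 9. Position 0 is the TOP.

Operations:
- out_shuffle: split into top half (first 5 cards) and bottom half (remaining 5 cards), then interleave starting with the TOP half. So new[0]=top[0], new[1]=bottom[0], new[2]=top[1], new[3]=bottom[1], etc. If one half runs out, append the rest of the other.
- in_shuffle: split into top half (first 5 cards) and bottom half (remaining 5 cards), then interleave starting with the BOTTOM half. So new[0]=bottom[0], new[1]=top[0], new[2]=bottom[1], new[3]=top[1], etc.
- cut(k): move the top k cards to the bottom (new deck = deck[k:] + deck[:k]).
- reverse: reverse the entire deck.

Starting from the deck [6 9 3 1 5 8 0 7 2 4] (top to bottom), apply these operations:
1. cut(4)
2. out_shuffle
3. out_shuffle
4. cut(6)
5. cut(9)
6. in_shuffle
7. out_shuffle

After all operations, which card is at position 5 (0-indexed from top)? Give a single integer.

Answer: 0

Derivation:
After op 1 (cut(4)): [5 8 0 7 2 4 6 9 3 1]
After op 2 (out_shuffle): [5 4 8 6 0 9 7 3 2 1]
After op 3 (out_shuffle): [5 9 4 7 8 3 6 2 0 1]
After op 4 (cut(6)): [6 2 0 1 5 9 4 7 8 3]
After op 5 (cut(9)): [3 6 2 0 1 5 9 4 7 8]
After op 6 (in_shuffle): [5 3 9 6 4 2 7 0 8 1]
After op 7 (out_shuffle): [5 2 3 7 9 0 6 8 4 1]
Position 5: card 0.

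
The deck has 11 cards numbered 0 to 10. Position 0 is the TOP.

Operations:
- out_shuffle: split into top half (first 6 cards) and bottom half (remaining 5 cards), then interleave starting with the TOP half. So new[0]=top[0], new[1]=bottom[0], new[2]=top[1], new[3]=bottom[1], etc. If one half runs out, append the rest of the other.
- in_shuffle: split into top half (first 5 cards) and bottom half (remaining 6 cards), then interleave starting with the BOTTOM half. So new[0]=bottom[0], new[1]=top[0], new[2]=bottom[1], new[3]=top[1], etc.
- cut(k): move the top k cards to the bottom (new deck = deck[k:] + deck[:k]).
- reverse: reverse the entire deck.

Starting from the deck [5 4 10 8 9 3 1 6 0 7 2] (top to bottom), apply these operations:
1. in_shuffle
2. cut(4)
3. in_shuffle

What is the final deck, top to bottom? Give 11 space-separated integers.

Answer: 9 6 2 10 3 0 5 8 1 7 4

Derivation:
After op 1 (in_shuffle): [3 5 1 4 6 10 0 8 7 9 2]
After op 2 (cut(4)): [6 10 0 8 7 9 2 3 5 1 4]
After op 3 (in_shuffle): [9 6 2 10 3 0 5 8 1 7 4]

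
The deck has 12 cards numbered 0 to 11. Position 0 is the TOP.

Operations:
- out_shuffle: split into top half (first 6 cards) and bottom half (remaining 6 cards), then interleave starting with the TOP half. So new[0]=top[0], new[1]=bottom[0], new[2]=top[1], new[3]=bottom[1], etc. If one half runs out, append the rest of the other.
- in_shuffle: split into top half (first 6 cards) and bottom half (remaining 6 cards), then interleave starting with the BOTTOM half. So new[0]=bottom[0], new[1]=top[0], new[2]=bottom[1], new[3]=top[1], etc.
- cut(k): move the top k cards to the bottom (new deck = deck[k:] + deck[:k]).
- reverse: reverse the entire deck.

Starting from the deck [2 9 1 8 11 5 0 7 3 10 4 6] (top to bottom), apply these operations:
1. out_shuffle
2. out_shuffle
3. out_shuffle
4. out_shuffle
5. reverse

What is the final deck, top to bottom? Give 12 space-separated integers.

After op 1 (out_shuffle): [2 0 9 7 1 3 8 10 11 4 5 6]
After op 2 (out_shuffle): [2 8 0 10 9 11 7 4 1 5 3 6]
After op 3 (out_shuffle): [2 7 8 4 0 1 10 5 9 3 11 6]
After op 4 (out_shuffle): [2 10 7 5 8 9 4 3 0 11 1 6]
After op 5 (reverse): [6 1 11 0 3 4 9 8 5 7 10 2]

Answer: 6 1 11 0 3 4 9 8 5 7 10 2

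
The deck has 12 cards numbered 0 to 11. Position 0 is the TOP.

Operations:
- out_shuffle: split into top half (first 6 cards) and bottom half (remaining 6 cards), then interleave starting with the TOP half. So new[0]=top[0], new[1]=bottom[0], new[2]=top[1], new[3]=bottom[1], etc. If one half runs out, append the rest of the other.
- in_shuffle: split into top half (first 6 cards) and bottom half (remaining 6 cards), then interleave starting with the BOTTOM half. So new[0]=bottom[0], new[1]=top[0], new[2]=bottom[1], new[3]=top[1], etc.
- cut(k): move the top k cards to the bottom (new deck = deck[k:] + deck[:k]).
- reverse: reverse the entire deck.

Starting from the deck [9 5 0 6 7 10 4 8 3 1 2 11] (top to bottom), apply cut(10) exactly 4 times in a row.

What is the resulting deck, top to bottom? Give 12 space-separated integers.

After op 1 (cut(10)): [2 11 9 5 0 6 7 10 4 8 3 1]
After op 2 (cut(10)): [3 1 2 11 9 5 0 6 7 10 4 8]
After op 3 (cut(10)): [4 8 3 1 2 11 9 5 0 6 7 10]
After op 4 (cut(10)): [7 10 4 8 3 1 2 11 9 5 0 6]

Answer: 7 10 4 8 3 1 2 11 9 5 0 6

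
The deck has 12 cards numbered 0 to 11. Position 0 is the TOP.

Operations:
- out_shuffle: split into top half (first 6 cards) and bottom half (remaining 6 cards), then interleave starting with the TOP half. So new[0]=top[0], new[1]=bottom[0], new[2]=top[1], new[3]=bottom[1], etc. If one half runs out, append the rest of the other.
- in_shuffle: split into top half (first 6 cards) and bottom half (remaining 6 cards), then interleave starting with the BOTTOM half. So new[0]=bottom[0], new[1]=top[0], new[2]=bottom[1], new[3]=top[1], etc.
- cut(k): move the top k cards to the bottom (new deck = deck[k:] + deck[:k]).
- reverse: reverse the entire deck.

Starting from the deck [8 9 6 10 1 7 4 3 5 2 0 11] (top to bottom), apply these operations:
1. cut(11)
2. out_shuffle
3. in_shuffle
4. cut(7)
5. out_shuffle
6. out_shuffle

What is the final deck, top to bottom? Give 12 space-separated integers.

After op 1 (cut(11)): [11 8 9 6 10 1 7 4 3 5 2 0]
After op 2 (out_shuffle): [11 7 8 4 9 3 6 5 10 2 1 0]
After op 3 (in_shuffle): [6 11 5 7 10 8 2 4 1 9 0 3]
After op 4 (cut(7)): [4 1 9 0 3 6 11 5 7 10 8 2]
After op 5 (out_shuffle): [4 11 1 5 9 7 0 10 3 8 6 2]
After op 6 (out_shuffle): [4 0 11 10 1 3 5 8 9 6 7 2]

Answer: 4 0 11 10 1 3 5 8 9 6 7 2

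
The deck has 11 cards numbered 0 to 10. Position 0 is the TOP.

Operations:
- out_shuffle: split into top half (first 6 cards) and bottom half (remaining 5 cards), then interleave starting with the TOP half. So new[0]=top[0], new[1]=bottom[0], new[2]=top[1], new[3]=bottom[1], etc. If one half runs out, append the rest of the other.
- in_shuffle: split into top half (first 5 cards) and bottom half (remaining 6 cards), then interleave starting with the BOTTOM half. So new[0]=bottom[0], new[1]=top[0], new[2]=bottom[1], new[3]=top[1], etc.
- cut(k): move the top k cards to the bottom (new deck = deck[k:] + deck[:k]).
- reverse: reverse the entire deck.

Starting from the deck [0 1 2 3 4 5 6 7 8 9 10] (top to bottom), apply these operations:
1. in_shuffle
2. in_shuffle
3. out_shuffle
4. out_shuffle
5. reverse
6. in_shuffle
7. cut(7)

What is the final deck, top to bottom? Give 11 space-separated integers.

Answer: 10 0 1 2 3 4 5 6 7 8 9

Derivation:
After op 1 (in_shuffle): [5 0 6 1 7 2 8 3 9 4 10]
After op 2 (in_shuffle): [2 5 8 0 3 6 9 1 4 7 10]
After op 3 (out_shuffle): [2 9 5 1 8 4 0 7 3 10 6]
After op 4 (out_shuffle): [2 0 9 7 5 3 1 10 8 6 4]
After op 5 (reverse): [4 6 8 10 1 3 5 7 9 0 2]
After op 6 (in_shuffle): [3 4 5 6 7 8 9 10 0 1 2]
After op 7 (cut(7)): [10 0 1 2 3 4 5 6 7 8 9]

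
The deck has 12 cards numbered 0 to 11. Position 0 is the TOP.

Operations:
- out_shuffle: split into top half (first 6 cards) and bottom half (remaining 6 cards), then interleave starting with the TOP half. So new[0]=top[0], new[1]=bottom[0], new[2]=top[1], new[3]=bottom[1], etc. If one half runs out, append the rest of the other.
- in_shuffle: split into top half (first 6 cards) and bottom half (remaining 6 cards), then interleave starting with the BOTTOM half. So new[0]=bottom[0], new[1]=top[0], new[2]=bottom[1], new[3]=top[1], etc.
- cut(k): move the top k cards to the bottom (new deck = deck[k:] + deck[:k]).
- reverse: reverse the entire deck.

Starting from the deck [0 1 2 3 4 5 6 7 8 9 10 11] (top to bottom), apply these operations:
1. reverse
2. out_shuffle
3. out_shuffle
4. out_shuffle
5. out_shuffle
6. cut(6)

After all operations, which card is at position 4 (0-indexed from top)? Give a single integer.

After op 1 (reverse): [11 10 9 8 7 6 5 4 3 2 1 0]
After op 2 (out_shuffle): [11 5 10 4 9 3 8 2 7 1 6 0]
After op 3 (out_shuffle): [11 8 5 2 10 7 4 1 9 6 3 0]
After op 4 (out_shuffle): [11 4 8 1 5 9 2 6 10 3 7 0]
After op 5 (out_shuffle): [11 2 4 6 8 10 1 3 5 7 9 0]
After op 6 (cut(6)): [1 3 5 7 9 0 11 2 4 6 8 10]
Position 4: card 9.

Answer: 9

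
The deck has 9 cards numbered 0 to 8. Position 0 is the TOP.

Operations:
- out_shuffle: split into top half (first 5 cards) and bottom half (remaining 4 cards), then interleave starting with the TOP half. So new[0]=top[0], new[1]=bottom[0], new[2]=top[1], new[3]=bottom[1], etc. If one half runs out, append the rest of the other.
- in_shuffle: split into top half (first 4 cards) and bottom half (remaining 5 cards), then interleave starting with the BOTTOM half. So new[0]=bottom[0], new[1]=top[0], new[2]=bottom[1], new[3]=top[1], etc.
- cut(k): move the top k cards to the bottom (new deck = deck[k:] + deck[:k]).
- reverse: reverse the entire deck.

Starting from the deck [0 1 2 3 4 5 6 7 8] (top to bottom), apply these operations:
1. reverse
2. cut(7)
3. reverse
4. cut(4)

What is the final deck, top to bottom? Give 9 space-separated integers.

Answer: 6 7 8 0 1 2 3 4 5

Derivation:
After op 1 (reverse): [8 7 6 5 4 3 2 1 0]
After op 2 (cut(7)): [1 0 8 7 6 5 4 3 2]
After op 3 (reverse): [2 3 4 5 6 7 8 0 1]
After op 4 (cut(4)): [6 7 8 0 1 2 3 4 5]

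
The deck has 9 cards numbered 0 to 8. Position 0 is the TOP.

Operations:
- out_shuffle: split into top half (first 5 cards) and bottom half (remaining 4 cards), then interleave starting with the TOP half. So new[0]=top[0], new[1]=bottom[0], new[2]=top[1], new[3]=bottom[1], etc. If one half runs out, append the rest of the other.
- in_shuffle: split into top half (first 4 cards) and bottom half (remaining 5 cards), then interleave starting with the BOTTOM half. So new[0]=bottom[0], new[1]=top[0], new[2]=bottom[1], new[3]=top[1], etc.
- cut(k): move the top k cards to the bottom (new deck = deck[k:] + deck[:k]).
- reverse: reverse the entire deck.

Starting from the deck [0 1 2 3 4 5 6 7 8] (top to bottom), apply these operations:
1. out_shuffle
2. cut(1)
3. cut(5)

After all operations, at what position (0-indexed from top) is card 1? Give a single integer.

Answer: 5

Derivation:
After op 1 (out_shuffle): [0 5 1 6 2 7 3 8 4]
After op 2 (cut(1)): [5 1 6 2 7 3 8 4 0]
After op 3 (cut(5)): [3 8 4 0 5 1 6 2 7]
Card 1 is at position 5.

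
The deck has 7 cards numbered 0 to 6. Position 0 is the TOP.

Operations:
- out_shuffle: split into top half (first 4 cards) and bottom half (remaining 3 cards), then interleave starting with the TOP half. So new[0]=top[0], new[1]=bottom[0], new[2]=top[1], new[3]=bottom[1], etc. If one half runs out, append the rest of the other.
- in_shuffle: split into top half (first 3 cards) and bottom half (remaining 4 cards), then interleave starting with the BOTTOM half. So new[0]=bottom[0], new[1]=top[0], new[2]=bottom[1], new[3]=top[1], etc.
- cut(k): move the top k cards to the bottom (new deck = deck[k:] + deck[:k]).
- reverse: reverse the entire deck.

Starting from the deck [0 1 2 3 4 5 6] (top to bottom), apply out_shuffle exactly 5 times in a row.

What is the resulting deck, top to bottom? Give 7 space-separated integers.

After op 1 (out_shuffle): [0 4 1 5 2 6 3]
After op 2 (out_shuffle): [0 2 4 6 1 3 5]
After op 3 (out_shuffle): [0 1 2 3 4 5 6]
After op 4 (out_shuffle): [0 4 1 5 2 6 3]
After op 5 (out_shuffle): [0 2 4 6 1 3 5]

Answer: 0 2 4 6 1 3 5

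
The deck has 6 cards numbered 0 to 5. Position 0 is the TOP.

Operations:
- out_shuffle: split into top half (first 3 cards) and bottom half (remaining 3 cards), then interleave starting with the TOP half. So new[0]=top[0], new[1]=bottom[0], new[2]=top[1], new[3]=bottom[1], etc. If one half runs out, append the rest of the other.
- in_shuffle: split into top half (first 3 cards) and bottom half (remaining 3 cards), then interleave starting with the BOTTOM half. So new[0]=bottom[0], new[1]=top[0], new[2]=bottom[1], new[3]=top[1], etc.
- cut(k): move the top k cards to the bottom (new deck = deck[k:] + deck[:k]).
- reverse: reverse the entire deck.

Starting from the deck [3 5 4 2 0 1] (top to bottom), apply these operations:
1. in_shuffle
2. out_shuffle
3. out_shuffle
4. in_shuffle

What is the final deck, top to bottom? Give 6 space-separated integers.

Answer: 0 2 3 1 4 5

Derivation:
After op 1 (in_shuffle): [2 3 0 5 1 4]
After op 2 (out_shuffle): [2 5 3 1 0 4]
After op 3 (out_shuffle): [2 1 5 0 3 4]
After op 4 (in_shuffle): [0 2 3 1 4 5]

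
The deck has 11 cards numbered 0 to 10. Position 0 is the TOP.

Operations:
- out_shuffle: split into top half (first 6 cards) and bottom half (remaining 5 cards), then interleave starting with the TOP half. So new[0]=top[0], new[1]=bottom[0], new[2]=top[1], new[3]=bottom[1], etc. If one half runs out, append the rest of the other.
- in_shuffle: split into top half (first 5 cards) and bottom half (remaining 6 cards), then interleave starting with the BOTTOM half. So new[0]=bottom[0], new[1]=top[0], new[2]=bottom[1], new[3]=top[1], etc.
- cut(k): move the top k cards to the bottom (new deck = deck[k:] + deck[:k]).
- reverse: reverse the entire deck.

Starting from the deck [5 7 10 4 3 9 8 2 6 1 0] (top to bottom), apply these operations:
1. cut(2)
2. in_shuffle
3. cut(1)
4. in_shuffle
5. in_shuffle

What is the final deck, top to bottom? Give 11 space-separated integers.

Answer: 4 0 8 10 1 9 7 6 3 5 2

Derivation:
After op 1 (cut(2)): [10 4 3 9 8 2 6 1 0 5 7]
After op 2 (in_shuffle): [2 10 6 4 1 3 0 9 5 8 7]
After op 3 (cut(1)): [10 6 4 1 3 0 9 5 8 7 2]
After op 4 (in_shuffle): [0 10 9 6 5 4 8 1 7 3 2]
After op 5 (in_shuffle): [4 0 8 10 1 9 7 6 3 5 2]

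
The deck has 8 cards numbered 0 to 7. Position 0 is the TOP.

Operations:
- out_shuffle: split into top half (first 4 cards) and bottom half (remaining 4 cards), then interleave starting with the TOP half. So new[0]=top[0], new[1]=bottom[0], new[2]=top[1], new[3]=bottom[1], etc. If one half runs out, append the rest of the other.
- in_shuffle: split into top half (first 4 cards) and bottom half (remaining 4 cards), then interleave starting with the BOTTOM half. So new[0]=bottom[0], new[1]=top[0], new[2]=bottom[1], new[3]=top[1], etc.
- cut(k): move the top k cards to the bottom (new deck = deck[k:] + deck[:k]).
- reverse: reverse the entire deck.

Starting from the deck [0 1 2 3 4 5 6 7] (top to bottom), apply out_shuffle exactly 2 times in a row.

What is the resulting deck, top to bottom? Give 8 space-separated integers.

Answer: 0 2 4 6 1 3 5 7

Derivation:
After op 1 (out_shuffle): [0 4 1 5 2 6 3 7]
After op 2 (out_shuffle): [0 2 4 6 1 3 5 7]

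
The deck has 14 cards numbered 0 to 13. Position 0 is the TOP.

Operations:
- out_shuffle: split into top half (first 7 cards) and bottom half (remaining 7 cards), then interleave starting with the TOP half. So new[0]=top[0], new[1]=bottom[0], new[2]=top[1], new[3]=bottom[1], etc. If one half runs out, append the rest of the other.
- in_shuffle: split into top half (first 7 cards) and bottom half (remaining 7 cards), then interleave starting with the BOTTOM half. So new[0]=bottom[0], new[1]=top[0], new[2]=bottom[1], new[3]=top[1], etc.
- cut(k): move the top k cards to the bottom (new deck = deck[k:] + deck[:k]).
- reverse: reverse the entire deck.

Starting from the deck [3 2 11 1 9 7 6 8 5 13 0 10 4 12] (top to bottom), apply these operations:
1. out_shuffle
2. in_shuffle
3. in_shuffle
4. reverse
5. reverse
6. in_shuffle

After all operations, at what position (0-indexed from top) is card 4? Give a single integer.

Answer: 5

Derivation:
After op 1 (out_shuffle): [3 8 2 5 11 13 1 0 9 10 7 4 6 12]
After op 2 (in_shuffle): [0 3 9 8 10 2 7 5 4 11 6 13 12 1]
After op 3 (in_shuffle): [5 0 4 3 11 9 6 8 13 10 12 2 1 7]
After op 4 (reverse): [7 1 2 12 10 13 8 6 9 11 3 4 0 5]
After op 5 (reverse): [5 0 4 3 11 9 6 8 13 10 12 2 1 7]
After op 6 (in_shuffle): [8 5 13 0 10 4 12 3 2 11 1 9 7 6]
Card 4 is at position 5.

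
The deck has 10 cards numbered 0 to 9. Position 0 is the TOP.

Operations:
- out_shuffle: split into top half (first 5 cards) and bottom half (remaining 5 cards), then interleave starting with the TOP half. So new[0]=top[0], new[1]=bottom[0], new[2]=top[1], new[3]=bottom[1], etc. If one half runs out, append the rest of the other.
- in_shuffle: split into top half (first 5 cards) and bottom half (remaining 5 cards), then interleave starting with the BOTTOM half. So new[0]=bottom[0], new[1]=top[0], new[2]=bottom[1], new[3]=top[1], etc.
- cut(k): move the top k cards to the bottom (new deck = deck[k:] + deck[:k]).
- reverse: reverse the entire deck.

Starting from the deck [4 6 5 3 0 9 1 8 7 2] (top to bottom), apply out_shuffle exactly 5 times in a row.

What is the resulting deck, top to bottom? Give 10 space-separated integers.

Answer: 4 5 0 1 7 6 3 9 8 2

Derivation:
After op 1 (out_shuffle): [4 9 6 1 5 8 3 7 0 2]
After op 2 (out_shuffle): [4 8 9 3 6 7 1 0 5 2]
After op 3 (out_shuffle): [4 7 8 1 9 0 3 5 6 2]
After op 4 (out_shuffle): [4 0 7 3 8 5 1 6 9 2]
After op 5 (out_shuffle): [4 5 0 1 7 6 3 9 8 2]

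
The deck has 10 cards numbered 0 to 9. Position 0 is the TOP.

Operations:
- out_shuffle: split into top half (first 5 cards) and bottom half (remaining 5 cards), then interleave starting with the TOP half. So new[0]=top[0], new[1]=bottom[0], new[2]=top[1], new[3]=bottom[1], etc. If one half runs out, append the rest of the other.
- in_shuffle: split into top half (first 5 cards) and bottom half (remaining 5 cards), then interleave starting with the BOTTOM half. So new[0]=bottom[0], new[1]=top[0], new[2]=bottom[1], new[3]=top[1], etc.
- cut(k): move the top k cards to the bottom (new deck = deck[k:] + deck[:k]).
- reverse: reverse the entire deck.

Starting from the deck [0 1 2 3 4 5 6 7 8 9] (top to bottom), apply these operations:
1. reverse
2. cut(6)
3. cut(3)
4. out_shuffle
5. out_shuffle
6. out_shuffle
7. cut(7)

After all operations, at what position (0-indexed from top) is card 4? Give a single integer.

Answer: 6

Derivation:
After op 1 (reverse): [9 8 7 6 5 4 3 2 1 0]
After op 2 (cut(6)): [3 2 1 0 9 8 7 6 5 4]
After op 3 (cut(3)): [0 9 8 7 6 5 4 3 2 1]
After op 4 (out_shuffle): [0 5 9 4 8 3 7 2 6 1]
After op 5 (out_shuffle): [0 3 5 7 9 2 4 6 8 1]
After op 6 (out_shuffle): [0 2 3 4 5 6 7 8 9 1]
After op 7 (cut(7)): [8 9 1 0 2 3 4 5 6 7]
Card 4 is at position 6.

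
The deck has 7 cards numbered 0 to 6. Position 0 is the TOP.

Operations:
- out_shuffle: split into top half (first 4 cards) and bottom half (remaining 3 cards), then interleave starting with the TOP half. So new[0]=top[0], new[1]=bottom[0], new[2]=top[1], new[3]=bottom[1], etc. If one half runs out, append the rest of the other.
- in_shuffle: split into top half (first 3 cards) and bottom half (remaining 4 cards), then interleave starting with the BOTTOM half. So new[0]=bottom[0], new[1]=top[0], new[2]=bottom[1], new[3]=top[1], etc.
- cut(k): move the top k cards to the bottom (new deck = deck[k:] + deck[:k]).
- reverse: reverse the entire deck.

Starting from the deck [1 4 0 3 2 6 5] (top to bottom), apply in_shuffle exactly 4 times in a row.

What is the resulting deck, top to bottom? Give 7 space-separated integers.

After op 1 (in_shuffle): [3 1 2 4 6 0 5]
After op 2 (in_shuffle): [4 3 6 1 0 2 5]
After op 3 (in_shuffle): [1 4 0 3 2 6 5]
After op 4 (in_shuffle): [3 1 2 4 6 0 5]

Answer: 3 1 2 4 6 0 5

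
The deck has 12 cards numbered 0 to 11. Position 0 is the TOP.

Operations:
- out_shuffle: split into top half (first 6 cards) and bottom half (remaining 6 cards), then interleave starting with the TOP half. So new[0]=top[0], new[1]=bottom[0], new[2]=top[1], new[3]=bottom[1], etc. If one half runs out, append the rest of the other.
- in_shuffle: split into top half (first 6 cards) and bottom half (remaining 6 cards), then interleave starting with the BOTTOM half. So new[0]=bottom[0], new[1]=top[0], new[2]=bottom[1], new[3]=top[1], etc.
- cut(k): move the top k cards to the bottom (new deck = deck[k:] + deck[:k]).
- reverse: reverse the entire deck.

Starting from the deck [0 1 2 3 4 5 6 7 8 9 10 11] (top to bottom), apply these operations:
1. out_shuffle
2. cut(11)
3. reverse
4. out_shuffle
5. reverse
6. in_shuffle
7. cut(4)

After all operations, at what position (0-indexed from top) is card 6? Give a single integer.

After op 1 (out_shuffle): [0 6 1 7 2 8 3 9 4 10 5 11]
After op 2 (cut(11)): [11 0 6 1 7 2 8 3 9 4 10 5]
After op 3 (reverse): [5 10 4 9 3 8 2 7 1 6 0 11]
After op 4 (out_shuffle): [5 2 10 7 4 1 9 6 3 0 8 11]
After op 5 (reverse): [11 8 0 3 6 9 1 4 7 10 2 5]
After op 6 (in_shuffle): [1 11 4 8 7 0 10 3 2 6 5 9]
After op 7 (cut(4)): [7 0 10 3 2 6 5 9 1 11 4 8]
Card 6 is at position 5.

Answer: 5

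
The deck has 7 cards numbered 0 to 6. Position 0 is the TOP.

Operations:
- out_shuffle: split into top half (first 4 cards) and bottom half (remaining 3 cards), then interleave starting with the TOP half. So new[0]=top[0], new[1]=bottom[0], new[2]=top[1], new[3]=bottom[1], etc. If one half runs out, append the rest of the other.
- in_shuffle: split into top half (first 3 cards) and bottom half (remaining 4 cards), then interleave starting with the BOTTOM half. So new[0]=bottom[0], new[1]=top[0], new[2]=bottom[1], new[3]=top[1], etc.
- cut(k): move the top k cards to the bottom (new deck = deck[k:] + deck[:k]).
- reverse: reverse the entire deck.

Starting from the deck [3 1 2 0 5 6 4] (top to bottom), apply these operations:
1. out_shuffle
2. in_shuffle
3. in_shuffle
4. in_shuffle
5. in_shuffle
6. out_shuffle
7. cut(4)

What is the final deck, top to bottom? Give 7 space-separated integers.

Answer: 2 0 5 6 4 3 1

Derivation:
After op 1 (out_shuffle): [3 5 1 6 2 4 0]
After op 2 (in_shuffle): [6 3 2 5 4 1 0]
After op 3 (in_shuffle): [5 6 4 3 1 2 0]
After op 4 (in_shuffle): [3 5 1 6 2 4 0]
After op 5 (in_shuffle): [6 3 2 5 4 1 0]
After op 6 (out_shuffle): [6 4 3 1 2 0 5]
After op 7 (cut(4)): [2 0 5 6 4 3 1]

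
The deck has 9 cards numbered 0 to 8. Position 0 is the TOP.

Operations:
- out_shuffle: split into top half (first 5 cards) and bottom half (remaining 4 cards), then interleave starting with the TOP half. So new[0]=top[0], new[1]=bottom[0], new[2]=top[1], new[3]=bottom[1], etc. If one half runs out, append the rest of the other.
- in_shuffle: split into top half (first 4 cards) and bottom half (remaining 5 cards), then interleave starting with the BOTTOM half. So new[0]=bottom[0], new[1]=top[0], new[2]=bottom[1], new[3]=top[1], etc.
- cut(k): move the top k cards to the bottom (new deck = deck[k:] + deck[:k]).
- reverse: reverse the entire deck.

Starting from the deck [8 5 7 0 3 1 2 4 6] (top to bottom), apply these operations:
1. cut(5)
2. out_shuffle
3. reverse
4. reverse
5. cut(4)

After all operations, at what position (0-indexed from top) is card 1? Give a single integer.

Answer: 5

Derivation:
After op 1 (cut(5)): [1 2 4 6 8 5 7 0 3]
After op 2 (out_shuffle): [1 5 2 7 4 0 6 3 8]
After op 3 (reverse): [8 3 6 0 4 7 2 5 1]
After op 4 (reverse): [1 5 2 7 4 0 6 3 8]
After op 5 (cut(4)): [4 0 6 3 8 1 5 2 7]
Card 1 is at position 5.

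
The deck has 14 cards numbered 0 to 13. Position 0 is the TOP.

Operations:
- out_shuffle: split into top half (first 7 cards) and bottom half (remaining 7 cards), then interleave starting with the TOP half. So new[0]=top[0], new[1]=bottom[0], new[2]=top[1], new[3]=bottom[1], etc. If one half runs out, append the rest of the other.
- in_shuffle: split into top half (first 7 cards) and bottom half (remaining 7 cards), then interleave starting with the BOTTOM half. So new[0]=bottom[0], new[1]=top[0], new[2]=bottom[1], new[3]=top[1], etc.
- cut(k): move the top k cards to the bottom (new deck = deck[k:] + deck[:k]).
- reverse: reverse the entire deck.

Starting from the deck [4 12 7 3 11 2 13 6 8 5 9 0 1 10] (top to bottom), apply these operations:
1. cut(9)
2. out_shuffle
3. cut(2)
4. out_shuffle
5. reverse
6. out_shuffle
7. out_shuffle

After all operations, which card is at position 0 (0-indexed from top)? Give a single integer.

After op 1 (cut(9)): [5 9 0 1 10 4 12 7 3 11 2 13 6 8]
After op 2 (out_shuffle): [5 7 9 3 0 11 1 2 10 13 4 6 12 8]
After op 3 (cut(2)): [9 3 0 11 1 2 10 13 4 6 12 8 5 7]
After op 4 (out_shuffle): [9 13 3 4 0 6 11 12 1 8 2 5 10 7]
After op 5 (reverse): [7 10 5 2 8 1 12 11 6 0 4 3 13 9]
After op 6 (out_shuffle): [7 11 10 6 5 0 2 4 8 3 1 13 12 9]
After op 7 (out_shuffle): [7 4 11 8 10 3 6 1 5 13 0 12 2 9]
Position 0: card 7.

Answer: 7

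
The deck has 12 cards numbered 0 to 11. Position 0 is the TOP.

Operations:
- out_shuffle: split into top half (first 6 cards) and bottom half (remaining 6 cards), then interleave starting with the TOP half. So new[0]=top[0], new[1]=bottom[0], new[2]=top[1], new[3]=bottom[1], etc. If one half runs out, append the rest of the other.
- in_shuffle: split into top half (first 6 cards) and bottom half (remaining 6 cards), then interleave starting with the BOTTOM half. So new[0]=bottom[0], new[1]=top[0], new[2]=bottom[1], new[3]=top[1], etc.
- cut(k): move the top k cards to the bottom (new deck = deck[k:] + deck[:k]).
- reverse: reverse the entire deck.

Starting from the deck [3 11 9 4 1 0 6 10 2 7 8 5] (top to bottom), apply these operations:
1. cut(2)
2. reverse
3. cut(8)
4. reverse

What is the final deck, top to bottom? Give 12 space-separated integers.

Answer: 6 10 2 7 8 5 3 11 9 4 1 0

Derivation:
After op 1 (cut(2)): [9 4 1 0 6 10 2 7 8 5 3 11]
After op 2 (reverse): [11 3 5 8 7 2 10 6 0 1 4 9]
After op 3 (cut(8)): [0 1 4 9 11 3 5 8 7 2 10 6]
After op 4 (reverse): [6 10 2 7 8 5 3 11 9 4 1 0]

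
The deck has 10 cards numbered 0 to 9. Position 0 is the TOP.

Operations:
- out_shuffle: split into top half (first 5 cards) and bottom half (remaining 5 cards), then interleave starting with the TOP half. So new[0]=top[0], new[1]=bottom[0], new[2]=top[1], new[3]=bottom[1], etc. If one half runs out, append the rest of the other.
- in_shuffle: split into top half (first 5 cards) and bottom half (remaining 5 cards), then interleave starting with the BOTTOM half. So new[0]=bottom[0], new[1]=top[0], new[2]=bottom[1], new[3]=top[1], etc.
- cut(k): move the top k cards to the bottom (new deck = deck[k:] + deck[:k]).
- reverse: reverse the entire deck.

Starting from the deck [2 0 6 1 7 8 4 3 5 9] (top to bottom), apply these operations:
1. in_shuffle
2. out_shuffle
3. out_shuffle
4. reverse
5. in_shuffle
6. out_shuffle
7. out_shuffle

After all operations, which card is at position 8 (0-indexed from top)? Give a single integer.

Answer: 0

Derivation:
After op 1 (in_shuffle): [8 2 4 0 3 6 5 1 9 7]
After op 2 (out_shuffle): [8 6 2 5 4 1 0 9 3 7]
After op 3 (out_shuffle): [8 1 6 0 2 9 5 3 4 7]
After op 4 (reverse): [7 4 3 5 9 2 0 6 1 8]
After op 5 (in_shuffle): [2 7 0 4 6 3 1 5 8 9]
After op 6 (out_shuffle): [2 3 7 1 0 5 4 8 6 9]
After op 7 (out_shuffle): [2 5 3 4 7 8 1 6 0 9]
Position 8: card 0.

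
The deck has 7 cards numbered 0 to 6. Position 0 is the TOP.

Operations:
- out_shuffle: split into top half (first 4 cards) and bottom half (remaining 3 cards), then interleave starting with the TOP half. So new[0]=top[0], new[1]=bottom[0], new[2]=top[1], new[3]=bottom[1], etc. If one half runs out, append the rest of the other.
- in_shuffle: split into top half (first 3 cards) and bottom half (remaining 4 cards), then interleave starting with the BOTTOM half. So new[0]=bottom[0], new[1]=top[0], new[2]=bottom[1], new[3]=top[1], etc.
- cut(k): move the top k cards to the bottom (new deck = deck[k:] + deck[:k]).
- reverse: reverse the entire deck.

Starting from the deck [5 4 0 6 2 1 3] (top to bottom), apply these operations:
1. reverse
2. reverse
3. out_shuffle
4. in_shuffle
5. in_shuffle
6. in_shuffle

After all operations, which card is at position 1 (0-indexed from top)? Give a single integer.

After op 1 (reverse): [3 1 2 6 0 4 5]
After op 2 (reverse): [5 4 0 6 2 1 3]
After op 3 (out_shuffle): [5 2 4 1 0 3 6]
After op 4 (in_shuffle): [1 5 0 2 3 4 6]
After op 5 (in_shuffle): [2 1 3 5 4 0 6]
After op 6 (in_shuffle): [5 2 4 1 0 3 6]
Position 1: card 2.

Answer: 2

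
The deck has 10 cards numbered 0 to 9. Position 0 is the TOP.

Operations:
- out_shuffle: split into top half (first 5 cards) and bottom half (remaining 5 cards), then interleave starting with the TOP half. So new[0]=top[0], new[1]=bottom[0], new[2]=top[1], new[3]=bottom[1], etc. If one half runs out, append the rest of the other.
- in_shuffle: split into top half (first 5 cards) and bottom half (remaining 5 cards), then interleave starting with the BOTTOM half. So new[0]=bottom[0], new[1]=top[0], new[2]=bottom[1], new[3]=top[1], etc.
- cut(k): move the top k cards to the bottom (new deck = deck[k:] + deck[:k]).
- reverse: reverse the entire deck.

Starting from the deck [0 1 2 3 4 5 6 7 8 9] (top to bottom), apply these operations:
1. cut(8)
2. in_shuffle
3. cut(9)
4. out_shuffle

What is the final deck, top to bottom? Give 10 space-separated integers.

Answer: 2 5 3 0 8 6 4 1 9 7

Derivation:
After op 1 (cut(8)): [8 9 0 1 2 3 4 5 6 7]
After op 2 (in_shuffle): [3 8 4 9 5 0 6 1 7 2]
After op 3 (cut(9)): [2 3 8 4 9 5 0 6 1 7]
After op 4 (out_shuffle): [2 5 3 0 8 6 4 1 9 7]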